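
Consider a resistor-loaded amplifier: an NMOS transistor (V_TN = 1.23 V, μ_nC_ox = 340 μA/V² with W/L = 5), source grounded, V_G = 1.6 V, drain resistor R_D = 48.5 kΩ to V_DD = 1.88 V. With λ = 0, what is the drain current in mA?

V_GS = V_G = 1.6 V, so V_ov = 1.6 − 1.23 = 0.37 V.
k_n = μ_nC_ox · (W/L) = 1.7 mA/V².
Assume saturation: I_D = ½ k_n V_ov² = 0.5 × 1.7 × 0.37² = 0.116 mA, giving V_DS = V_DD − I_D R_D = 1.88 − 0.116 × 48.5 = -3.76 V.
But -3.76 V < V_ov = 0.37 V, so the device is actually in triode.
In triode I_D = k_n[V_ov V_DS − ½ V_DS²] and I_D = (V_DD − V_DS)/R_D. Equating: 41.2 V_DS² − 31.51 V_DS + 1.88 = 0, giving V_DS = 0.0652 V (the root below V_ov).
I_D = (1.88 − 0.0652) / 48.5 = 0.0374 mA.

I_D = 0.0374 mA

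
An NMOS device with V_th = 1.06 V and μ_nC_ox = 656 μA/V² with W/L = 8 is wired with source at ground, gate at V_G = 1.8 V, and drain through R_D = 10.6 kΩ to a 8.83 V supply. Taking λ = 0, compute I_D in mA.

I_D = 0.809 mA

V_GS = V_G = 1.8 V, so V_ov = 1.8 − 1.06 = 0.74 V.
k_n = μ_nC_ox · (W/L) = 5.248 mA/V².
Assume saturation: I_D = ½ k_n V_ov² = 0.5 × 5.248 × 0.74² = 1.44 mA, giving V_DS = V_DD − I_D R_D = 8.83 − 1.44 × 10.6 = -6.4 V.
But -6.4 V < V_ov = 0.74 V, so the device is actually in triode.
In triode I_D = k_n[V_ov V_DS − ½ V_DS²] and I_D = (V_DD − V_DS)/R_D. Equating: 27.8 V_DS² − 42.17 V_DS + 8.83 = 0, giving V_DS = 0.251 V (the root below V_ov).
I_D = (8.83 − 0.251) / 10.6 = 0.809 mA.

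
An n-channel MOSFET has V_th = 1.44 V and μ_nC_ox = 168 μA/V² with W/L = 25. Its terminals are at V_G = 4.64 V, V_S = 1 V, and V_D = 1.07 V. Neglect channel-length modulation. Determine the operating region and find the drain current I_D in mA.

Triode; I_D = 0.637 mA

V_GS = V_G − V_S = 4.64 − 1 = 3.64 V; V_DS = V_D − V_S = 1.07 − 1 = 0.07 V.
k_n = μ_nC_ox · (W/L) = 4.2 mA/V².
V_ov = V_GS − V_th = 3.64 − 1.44 = 2.2 V.
Since V_DS = 0.07 V < V_ov = 2.2 V, the device is in the triode region.
I_D = k_n [V_ov · V_DS − ½ V_DS²] = 4.2 × [2.2 × 0.07 − 0.5 × 0.07²] = 0.637 mA.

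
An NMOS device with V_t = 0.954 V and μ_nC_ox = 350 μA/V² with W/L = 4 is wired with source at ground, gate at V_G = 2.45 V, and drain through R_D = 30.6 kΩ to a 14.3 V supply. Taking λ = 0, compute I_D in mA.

I_D = 0.460 mA

V_GS = V_G = 2.45 V, so V_ov = 2.45 − 0.954 = 1.5 V.
k_n = μ_nC_ox · (W/L) = 1.4 mA/V².
Assume saturation: I_D = ½ k_n V_ov² = 0.5 × 1.4 × 1.5² = 1.57 mA, giving V_DS = V_DD − I_D R_D = 14.3 − 1.57 × 30.6 = -33.6 V.
But -33.6 V < V_ov = 1.5 V, so the device is actually in triode.
In triode I_D = k_n[V_ov V_DS − ½ V_DS²] and I_D = (V_DD − V_DS)/R_D. Equating: 21.4 V_DS² − 65.09 V_DS + 14.3 = 0, giving V_DS = 0.238 V (the root below V_ov).
I_D = (14.3 − 0.238) / 30.6 = 0.46 mA.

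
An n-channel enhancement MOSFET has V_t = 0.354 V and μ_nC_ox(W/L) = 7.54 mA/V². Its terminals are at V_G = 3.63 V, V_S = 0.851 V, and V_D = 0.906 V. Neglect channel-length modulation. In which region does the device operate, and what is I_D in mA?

Triode; I_D = 0.994 mA

V_GS = V_G − V_S = 3.63 − 0.851 = 2.78 V; V_DS = V_D − V_S = 0.906 − 0.851 = 0.055 V.
V_ov = V_GS − V_t = 2.78 − 0.354 = 2.42 V.
Since V_DS = 0.055 V < V_ov = 2.42 V, the device is in the triode region.
I_D = k_n [V_ov · V_DS − ½ V_DS²] = 7.54 × [2.42 × 0.055 − 0.5 × 0.055²] = 0.994 mA.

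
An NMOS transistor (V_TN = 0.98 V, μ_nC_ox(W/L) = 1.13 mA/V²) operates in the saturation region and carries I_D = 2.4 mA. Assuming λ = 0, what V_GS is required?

In saturation I_D = ½ k_n (V_GS − V_TN)², so V_GS − V_TN = √(2 I_D / k_n) = √(2 × 2.4 / 1.13) = 2.06 V.
V_GS = 0.98 + 2.06 = 3.04 V.

V_GS = 3.04 V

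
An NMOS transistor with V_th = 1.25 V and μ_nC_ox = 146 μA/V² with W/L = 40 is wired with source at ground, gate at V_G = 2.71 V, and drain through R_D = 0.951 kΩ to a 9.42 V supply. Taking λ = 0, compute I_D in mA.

V_GS = V_G = 2.71 V, so V_ov = 2.71 − 1.25 = 1.46 V.
k_n = μ_nC_ox · (W/L) = 5.84 mA/V².
Assume saturation: I_D = ½ k_n V_ov² = 0.5 × 5.84 × 1.46² = 6.22 mA, giving V_DS = V_DD − I_D R_D = 9.42 − 6.22 × 0.951 = 3.5 V.
V_DS = 3.5 V ≥ V_ov = 1.46 V, confirming saturation.

I_D = 6.22 mA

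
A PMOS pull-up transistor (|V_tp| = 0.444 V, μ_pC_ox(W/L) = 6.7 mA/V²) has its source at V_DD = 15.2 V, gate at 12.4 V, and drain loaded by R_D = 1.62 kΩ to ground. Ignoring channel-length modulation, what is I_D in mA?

V_SG = V_DD − V_G = 15.2 − 12.4 = 2.8 V, so V_ov = 2.8 − 0.444 = 2.36 V.
Assume saturation: I_D = ½ k_p V_ov² = 0.5 × 6.7 × 2.36² = 18.6 mA, giving V_SD = V_DD − I_D R_D = 15.2 − 18.6 × 1.62 = -14.9 V.
But -14.9 V < V_ov = 2.36 V, so the device is actually in triode.
In triode I_D = k_p[V_ov V_SD − ½ V_SD²] and I_D = (V_DD − V_SD)/R_D. Equating: 5.43 V_SD² − 26.57 V_SD + 15.2 = 0, giving V_SD = 0.661 V (the root below V_ov).
I_D = (15.2 − 0.661) / 1.62 = 8.97 mA.

I_D = 8.97 mA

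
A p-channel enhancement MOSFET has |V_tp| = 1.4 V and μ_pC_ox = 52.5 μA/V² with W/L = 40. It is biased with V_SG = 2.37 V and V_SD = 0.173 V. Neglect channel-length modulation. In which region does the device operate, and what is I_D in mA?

k_p = μ_pC_ox · (W/L) = 2.1 mA/V².
V_ov = V_SG − |V_tp| = 2.37 − 1.4 = 0.97 V.
Since V_SD = 0.173 V < V_ov = 0.97 V, the device is in the triode region.
I_D = k_p [V_ov · V_SD − ½ V_SD²] = 2.1 × [0.97 × 0.173 − 0.5 × 0.173²] = 0.321 mA.

Triode; I_D = 0.321 mA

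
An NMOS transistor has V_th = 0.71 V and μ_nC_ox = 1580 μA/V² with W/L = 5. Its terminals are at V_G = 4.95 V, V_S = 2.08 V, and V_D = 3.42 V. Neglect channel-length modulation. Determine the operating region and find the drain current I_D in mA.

Triode; I_D = 15.8 mA

V_GS = V_G − V_S = 4.95 − 2.08 = 2.87 V; V_DS = V_D − V_S = 3.42 − 2.08 = 1.34 V.
k_n = μ_nC_ox · (W/L) = 7.9 mA/V².
V_ov = V_GS − V_th = 2.87 − 0.71 = 2.16 V.
Since V_DS = 1.34 V < V_ov = 2.16 V, the device is in the triode region.
I_D = k_n [V_ov · V_DS − ½ V_DS²] = 7.9 × [2.16 × 1.34 − 0.5 × 1.34²] = 15.8 mA.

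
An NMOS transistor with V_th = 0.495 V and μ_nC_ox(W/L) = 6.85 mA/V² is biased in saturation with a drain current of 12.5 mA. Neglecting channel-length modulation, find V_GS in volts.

In saturation I_D = ½ k_n (V_GS − V_th)², so V_GS − V_th = √(2 I_D / k_n) = √(2 × 12.5 / 6.85) = 1.91 V.
V_GS = 0.495 + 1.91 = 2.41 V.

V_GS = 2.41 V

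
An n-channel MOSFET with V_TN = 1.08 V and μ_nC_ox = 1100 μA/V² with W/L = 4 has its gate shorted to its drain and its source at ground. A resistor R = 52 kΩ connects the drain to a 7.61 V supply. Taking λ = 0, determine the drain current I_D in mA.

I_D = 0.121 mA

With gate tied to drain, V_GS = V_DS ≥ V_GS − V_TN, so the device is in saturation.
k_n = μ_nC_ox · (W/L) = 4.4 mA/V².
KCL at the drain: ½ k_n (V_GS − V_TN)² = (V_DD − V_GS)/R.
Let x = V_GS − 1.08. Then 114 x² + x − 6.53 = 0, giving x = 0.235 V (positive root), so V_GS = 1.31 V.
I_D = (V_DD − V_GS)/R = (7.61 − 1.31) / 52 = 0.121 mA.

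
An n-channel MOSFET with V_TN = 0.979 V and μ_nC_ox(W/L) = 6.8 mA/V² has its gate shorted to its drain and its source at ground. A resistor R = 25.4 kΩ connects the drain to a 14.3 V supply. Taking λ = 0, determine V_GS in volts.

With gate tied to drain, V_GS = V_DS ≥ V_GS − V_TN, so the device is in saturation.
KCL at the drain: ½ k_n (V_GS − V_TN)² = (V_DD − V_GS)/R.
Let x = V_GS − 0.979. Then 86.4 x² + x − 13.32 = 0, giving x = 0.387 V (positive root), so V_GS = 1.37 V.
I_D = (V_DD − V_GS)/R = (14.3 − 1.37) / 25.4 = 0.509 mA.

V_GS = 1.37 V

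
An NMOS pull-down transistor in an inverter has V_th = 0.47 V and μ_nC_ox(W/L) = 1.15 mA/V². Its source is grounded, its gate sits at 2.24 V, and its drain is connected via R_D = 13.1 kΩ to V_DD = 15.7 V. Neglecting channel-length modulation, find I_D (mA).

V_GS = V_G = 2.24 V, so V_ov = 2.24 − 0.47 = 1.77 V.
Assume saturation: I_D = ½ k_n V_ov² = 0.5 × 1.15 × 1.77² = 1.8 mA, giving V_DS = V_DD − I_D R_D = 15.7 − 1.8 × 13.1 = -7.9 V.
But -7.9 V < V_ov = 1.77 V, so the device is actually in triode.
In triode I_D = k_n[V_ov V_DS − ½ V_DS²] and I_D = (V_DD − V_DS)/R_D. Equating: 7.53 V_DS² − 27.67 V_DS + 15.7 = 0, giving V_DS = 0.701 V (the root below V_ov).
I_D = (15.7 − 0.701) / 13.1 = 1.14 mA.

I_D = 1.14 mA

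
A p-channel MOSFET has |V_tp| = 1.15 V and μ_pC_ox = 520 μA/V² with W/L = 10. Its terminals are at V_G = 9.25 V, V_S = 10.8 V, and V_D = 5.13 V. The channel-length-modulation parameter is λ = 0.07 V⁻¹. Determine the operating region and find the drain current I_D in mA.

Saturation; I_D = 0.581 mA

V_SG = V_S − V_G = 10.8 − 9.25 = 1.55 V; V_SD = V_S − V_D = 10.8 − 5.13 = 5.67 V.
k_p = μ_pC_ox · (W/L) = 5.2 mA/V².
V_ov = V_SG − |V_tp| = 1.55 − 1.15 = 0.4 V.
Since V_SD = 5.67 V ≥ V_ov = 0.4 V, the device is in saturation.
I_D = ½ k_p V_ov² (1 + λ V_SD) = 0.5 × 5.2 × 0.4² × (1 + 0.07 × 5.67) = 0.581 mA.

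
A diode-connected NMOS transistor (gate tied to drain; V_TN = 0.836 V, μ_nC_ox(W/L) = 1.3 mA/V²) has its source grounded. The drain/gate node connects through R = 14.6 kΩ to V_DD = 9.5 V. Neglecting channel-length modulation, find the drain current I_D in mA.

With gate tied to drain, V_GS = V_DS ≥ V_GS − V_TN, so the device is in saturation.
KCL at the drain: ½ k_n (V_GS − V_TN)² = (V_DD − V_GS)/R.
Let x = V_GS − 0.836. Then 9.49 x² + x − 8.664 = 0, giving x = 0.904 V (positive root), so V_GS = 1.74 V.
I_D = (V_DD − V_GS)/R = (9.5 − 1.74) / 14.6 = 0.531 mA.

I_D = 0.531 mA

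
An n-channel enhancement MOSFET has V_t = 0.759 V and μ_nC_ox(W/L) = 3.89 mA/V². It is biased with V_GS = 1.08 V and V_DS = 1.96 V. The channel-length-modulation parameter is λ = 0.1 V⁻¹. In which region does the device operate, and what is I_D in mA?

Saturation; I_D = 0.240 mA

V_ov = V_GS − V_t = 1.08 − 0.759 = 0.321 V.
Since V_DS = 1.96 V ≥ V_ov = 0.321 V, the device is in saturation.
I_D = ½ k_n V_ov² (1 + λ V_DS) = 0.5 × 3.89 × 0.321² × (1 + 0.1 × 1.96) = 0.24 mA.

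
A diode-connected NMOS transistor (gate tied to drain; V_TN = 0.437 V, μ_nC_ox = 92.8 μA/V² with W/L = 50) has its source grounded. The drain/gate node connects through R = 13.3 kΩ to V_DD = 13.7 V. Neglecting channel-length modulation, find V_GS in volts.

V_GS = 1.08 V

With gate tied to drain, V_GS = V_DS ≥ V_GS − V_TN, so the device is in saturation.
k_n = μ_nC_ox · (W/L) = 4.64 mA/V².
KCL at the drain: ½ k_n (V_GS − V_TN)² = (V_DD − V_GS)/R.
Let x = V_GS − 0.437. Then 30.9 x² + x − 13.26 = 0, giving x = 0.64 V (positive root), so V_GS = 1.08 V.
I_D = (V_DD − V_GS)/R = (13.7 − 1.08) / 13.3 = 0.949 mA.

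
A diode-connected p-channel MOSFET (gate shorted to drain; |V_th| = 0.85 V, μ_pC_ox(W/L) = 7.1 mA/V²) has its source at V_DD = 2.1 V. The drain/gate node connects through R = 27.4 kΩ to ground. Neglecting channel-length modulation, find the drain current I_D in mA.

I_D = 0.0417 mA

With gate tied to drain, V_SG = V_SD ≥ V_SG − |V_th|, so the device is in saturation.
KCL at the drain: ½ k_p (V_SG − |V_th|)² = (V_DD − V_SG)/R.
Let x = V_SG − 0.85. Then 97.3 x² + x − 1.25 = 0, giving x = 0.108 V (positive root), so V_SG = 0.958 V.
I_D = (V_DD − V_SG)/R = (2.1 − 0.958) / 27.4 = 0.0417 mA.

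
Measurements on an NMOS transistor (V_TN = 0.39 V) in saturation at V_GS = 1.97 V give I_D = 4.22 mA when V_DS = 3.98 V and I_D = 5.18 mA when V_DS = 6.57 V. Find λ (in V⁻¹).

λ = 0.135 V⁻¹

With V_GS fixed, I_D ∝ (1 + λ V_DS) in saturation, so I_D2/I_D1 = (1 + λ V_DS2)/(1 + λ V_DS1).
5.18/4.22 = 1.227 = (1 + 6.57 λ)/(1 + 3.98 λ).
Solving: λ (I_D1 V_DS2 − I_D2 V_DS1) = I_D2 − I_D1, so λ = (5.18 − 4.22) / (4.22 × 6.57 − 5.18 × 3.98) = 0.96 / 7.11 = 0.135 V⁻¹.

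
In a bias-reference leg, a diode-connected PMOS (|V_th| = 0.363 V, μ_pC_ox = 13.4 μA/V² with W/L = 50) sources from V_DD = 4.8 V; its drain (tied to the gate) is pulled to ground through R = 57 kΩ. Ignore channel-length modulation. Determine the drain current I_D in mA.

With gate tied to drain, V_SG = V_SD ≥ V_SG − |V_th|, so the device is in saturation.
k_p = μ_pC_ox · (W/L) = 0.67 mA/V².
KCL at the drain: ½ k_p (V_SG − |V_th|)² = (V_DD − V_SG)/R.
Let x = V_SG − 0.363. Then 19.1 x² + x − 4.437 = 0, giving x = 0.457 V (positive root), so V_SG = 0.82 V.
I_D = (V_DD − V_SG)/R = (4.8 − 0.82) / 57 = 0.0698 mA.

I_D = 0.0698 mA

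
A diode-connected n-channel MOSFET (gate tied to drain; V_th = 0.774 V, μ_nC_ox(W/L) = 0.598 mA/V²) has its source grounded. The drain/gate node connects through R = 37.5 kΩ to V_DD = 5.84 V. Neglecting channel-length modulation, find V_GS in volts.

With gate tied to drain, V_GS = V_DS ≥ V_GS − V_th, so the device is in saturation.
KCL at the drain: ½ k_n (V_GS − V_th)² = (V_DD − V_GS)/R.
Let x = V_GS − 0.774. Then 11.2 x² + x − 5.066 = 0, giving x = 0.629 V (positive root), so V_GS = 1.4 V.
I_D = (V_DD − V_GS)/R = (5.84 − 1.4) / 37.5 = 0.118 mA.

V_GS = 1.40 V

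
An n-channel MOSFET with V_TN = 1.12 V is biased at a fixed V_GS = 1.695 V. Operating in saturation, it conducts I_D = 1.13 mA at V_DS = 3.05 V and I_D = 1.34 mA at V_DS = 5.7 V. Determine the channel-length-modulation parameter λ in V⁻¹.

With V_GS fixed, I_D ∝ (1 + λ V_DS) in saturation, so I_D2/I_D1 = (1 + λ V_DS2)/(1 + λ V_DS1).
1.34/1.13 = 1.186 = (1 + 5.7 λ)/(1 + 3.05 λ).
Solving: λ (I_D1 V_DS2 − I_D2 V_DS1) = I_D2 − I_D1, so λ = (1.34 − 1.13) / (1.13 × 5.7 − 1.34 × 3.05) = 0.21 / 2.35 = 0.0892 V⁻¹.

λ = 0.0892 V⁻¹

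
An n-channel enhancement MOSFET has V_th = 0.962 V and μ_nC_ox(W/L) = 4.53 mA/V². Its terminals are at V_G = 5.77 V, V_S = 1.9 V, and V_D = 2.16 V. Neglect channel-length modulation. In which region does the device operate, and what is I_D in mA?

Triode; I_D = 3.27 mA

V_GS = V_G − V_S = 5.77 − 1.9 = 3.87 V; V_DS = V_D − V_S = 2.16 − 1.9 = 0.26 V.
V_ov = V_GS − V_th = 3.87 − 0.962 = 2.91 V.
Since V_DS = 0.26 V < V_ov = 2.91 V, the device is in the triode region.
I_D = k_n [V_ov · V_DS − ½ V_DS²] = 4.53 × [2.91 × 0.26 − 0.5 × 0.26²] = 3.27 mA.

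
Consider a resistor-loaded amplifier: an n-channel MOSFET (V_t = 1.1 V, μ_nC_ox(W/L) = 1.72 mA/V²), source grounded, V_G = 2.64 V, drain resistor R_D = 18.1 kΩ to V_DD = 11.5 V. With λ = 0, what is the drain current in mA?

V_GS = V_G = 2.64 V, so V_ov = 2.64 − 1.1 = 1.54 V.
Assume saturation: I_D = ½ k_n V_ov² = 0.5 × 1.72 × 1.54² = 2.04 mA, giving V_DS = V_DD − I_D R_D = 11.5 − 2.04 × 18.1 = -25.4 V.
But -25.4 V < V_ov = 1.54 V, so the device is actually in triode.
In triode I_D = k_n[V_ov V_DS − ½ V_DS²] and I_D = (V_DD − V_DS)/R_D. Equating: 15.6 V_DS² − 48.94 V_DS + 11.5 = 0, giving V_DS = 0.256 V (the root below V_ov).
I_D = (11.5 − 0.256) / 18.1 = 0.621 mA.

I_D = 0.621 mA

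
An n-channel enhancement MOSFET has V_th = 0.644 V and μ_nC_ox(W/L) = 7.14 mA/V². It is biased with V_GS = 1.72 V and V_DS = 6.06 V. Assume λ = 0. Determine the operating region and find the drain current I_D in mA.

V_ov = V_GS − V_th = 1.72 − 0.644 = 1.08 V.
Since V_DS = 6.06 V ≥ V_ov = 1.08 V, the device is in saturation.
I_D = ½ k_n V_ov² = 0.5 × 7.14 × 1.08² = 4.13 mA.

Saturation; I_D = 4.13 mA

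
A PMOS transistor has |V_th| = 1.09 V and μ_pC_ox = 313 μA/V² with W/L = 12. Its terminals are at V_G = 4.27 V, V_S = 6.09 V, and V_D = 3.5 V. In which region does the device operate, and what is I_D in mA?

Saturation; I_D = 1.00 mA

V_SG = V_S − V_G = 6.09 − 4.27 = 1.82 V; V_SD = V_S − V_D = 6.09 − 3.5 = 2.59 V.
k_p = μ_pC_ox · (W/L) = 3.756 mA/V².
V_ov = V_SG − |V_th| = 1.82 − 1.09 = 0.73 V.
Since V_SD = 2.59 V ≥ V_ov = 0.73 V, the device is in saturation.
I_D = ½ k_p V_ov² = 0.5 × 3.756 × 0.73² = 1 mA.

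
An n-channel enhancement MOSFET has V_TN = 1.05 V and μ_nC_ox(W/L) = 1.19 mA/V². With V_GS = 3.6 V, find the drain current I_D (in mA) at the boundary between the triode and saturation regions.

At the boundary V_DS = V_ov = V_GS − V_TN = 3.6 − 1.05 = 2.55 V.
I_D = ½ k_n V_ov² = 0.5 × 1.19 × 2.55² = 3.87 mA.

I_D = 3.87 mA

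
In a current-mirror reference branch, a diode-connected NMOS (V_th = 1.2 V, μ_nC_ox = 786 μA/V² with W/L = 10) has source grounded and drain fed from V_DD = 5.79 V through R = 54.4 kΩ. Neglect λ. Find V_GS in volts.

V_GS = 1.34 V

With gate tied to drain, V_GS = V_DS ≥ V_GS − V_th, so the device is in saturation.
k_n = μ_nC_ox · (W/L) = 7.86 mA/V².
KCL at the drain: ½ k_n (V_GS − V_th)² = (V_DD − V_GS)/R.
Let x = V_GS − 1.2. Then 214 x² + x − 4.59 = 0, giving x = 0.144 V (positive root), so V_GS = 1.34 V.
I_D = (V_DD − V_GS)/R = (5.79 − 1.34) / 54.4 = 0.0817 mA.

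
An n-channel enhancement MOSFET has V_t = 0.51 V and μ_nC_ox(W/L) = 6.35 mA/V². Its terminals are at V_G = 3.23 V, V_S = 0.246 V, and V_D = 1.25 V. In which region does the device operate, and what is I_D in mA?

V_GS = V_G − V_S = 3.23 − 0.246 = 2.98 V; V_DS = V_D − V_S = 1.25 − 0.246 = 1 V.
V_ov = V_GS − V_t = 2.98 − 0.51 = 2.47 V.
Since V_DS = 1 V < V_ov = 2.47 V, the device is in the triode region.
I_D = k_n [V_ov · V_DS − ½ V_DS²] = 6.35 × [2.47 × 1 − 0.5 × 1²] = 12.6 mA.

Triode; I_D = 12.6 mA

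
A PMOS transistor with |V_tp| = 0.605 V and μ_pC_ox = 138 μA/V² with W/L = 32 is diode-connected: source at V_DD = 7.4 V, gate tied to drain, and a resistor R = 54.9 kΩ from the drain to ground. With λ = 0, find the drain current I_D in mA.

With gate tied to drain, V_SG = V_SD ≥ V_SG − |V_tp|, so the device is in saturation.
k_p = μ_pC_ox · (W/L) = 4.416 mA/V².
KCL at the drain: ½ k_p (V_SG − |V_tp|)² = (V_DD − V_SG)/R.
Let x = V_SG − 0.605. Then 121 x² + x − 6.795 = 0, giving x = 0.233 V (positive root), so V_SG = 0.838 V.
I_D = (V_DD − V_SG)/R = (7.4 − 0.838) / 54.9 = 0.12 mA.

I_D = 0.120 mA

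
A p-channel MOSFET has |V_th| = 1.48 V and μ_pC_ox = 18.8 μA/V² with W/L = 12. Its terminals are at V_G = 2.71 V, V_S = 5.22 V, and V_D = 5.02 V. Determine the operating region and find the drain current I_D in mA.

V_SG = V_S − V_G = 5.22 − 2.71 = 2.51 V; V_SD = V_S − V_D = 5.22 − 5.02 = 0.2 V.
k_p = μ_pC_ox · (W/L) = 0.2256 mA/V².
V_ov = V_SG − |V_th| = 2.51 − 1.48 = 1.03 V.
Since V_SD = 0.2 V < V_ov = 1.03 V, the device is in the triode region.
I_D = k_p [V_ov · V_SD − ½ V_SD²] = 0.2256 × [1.03 × 0.2 − 0.5 × 0.2²] = 0.042 mA.

Triode; I_D = 0.0420 mA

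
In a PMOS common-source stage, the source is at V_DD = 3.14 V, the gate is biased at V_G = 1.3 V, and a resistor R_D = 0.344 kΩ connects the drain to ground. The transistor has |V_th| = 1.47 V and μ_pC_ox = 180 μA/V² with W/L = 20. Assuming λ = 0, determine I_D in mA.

V_SG = V_DD − V_G = 3.14 − 1.3 = 1.84 V, so V_ov = 1.84 − 1.47 = 0.37 V.
k_p = μ_pC_ox · (W/L) = 3.6 mA/V².
Assume saturation: I_D = ½ k_p V_ov² = 0.5 × 3.6 × 0.37² = 0.246 mA, giving V_SD = V_DD − I_D R_D = 3.14 − 0.246 × 0.344 = 3.06 V.
V_SD = 3.06 V ≥ V_ov = 0.37 V, confirming saturation.

I_D = 0.246 mA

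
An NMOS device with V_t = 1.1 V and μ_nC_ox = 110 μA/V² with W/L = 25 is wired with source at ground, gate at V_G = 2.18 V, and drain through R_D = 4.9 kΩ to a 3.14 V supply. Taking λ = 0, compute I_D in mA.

I_D = 0.595 mA

V_GS = V_G = 2.18 V, so V_ov = 2.18 − 1.1 = 1.08 V.
k_n = μ_nC_ox · (W/L) = 2.75 mA/V².
Assume saturation: I_D = ½ k_n V_ov² = 0.5 × 2.75 × 1.08² = 1.6 mA, giving V_DS = V_DD − I_D R_D = 3.14 − 1.6 × 4.9 = -4.72 V.
But -4.72 V < V_ov = 1.08 V, so the device is actually in triode.
In triode I_D = k_n[V_ov V_DS − ½ V_DS²] and I_D = (V_DD − V_DS)/R_D. Equating: 6.74 V_DS² − 15.55 V_DS + 3.14 = 0, giving V_DS = 0.224 V (the root below V_ov).
I_D = (3.14 − 0.224) / 4.9 = 0.595 mA.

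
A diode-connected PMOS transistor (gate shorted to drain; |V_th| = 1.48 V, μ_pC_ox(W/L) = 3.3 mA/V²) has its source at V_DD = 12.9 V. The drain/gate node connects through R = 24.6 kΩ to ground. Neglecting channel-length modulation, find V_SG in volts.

With gate tied to drain, V_SG = V_SD ≥ V_SG − |V_th|, so the device is in saturation.
KCL at the drain: ½ k_p (V_SG − |V_th|)² = (V_DD − V_SG)/R.
Let x = V_SG − 1.48. Then 40.6 x² + x − 11.42 = 0, giving x = 0.518 V (positive root), so V_SG = 2 V.
I_D = (V_DD − V_SG)/R = (12.9 − 2) / 24.6 = 0.443 mA.

V_SG = 2.00 V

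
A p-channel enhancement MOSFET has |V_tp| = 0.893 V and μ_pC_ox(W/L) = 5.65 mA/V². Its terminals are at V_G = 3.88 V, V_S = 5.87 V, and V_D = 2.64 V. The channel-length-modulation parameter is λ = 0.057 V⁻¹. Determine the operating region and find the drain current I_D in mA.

Saturation; I_D = 4.03 mA

V_SG = V_S − V_G = 5.87 − 3.88 = 1.99 V; V_SD = V_S − V_D = 5.87 − 2.64 = 3.23 V.
V_ov = V_SG − |V_tp| = 1.99 − 0.893 = 1.1 V.
Since V_SD = 3.23 V ≥ V_ov = 1.1 V, the device is in saturation.
I_D = ½ k_p V_ov² (1 + λ V_SD) = 0.5 × 5.65 × 1.1² × (1 + 0.057 × 3.23) = 4.03 mA.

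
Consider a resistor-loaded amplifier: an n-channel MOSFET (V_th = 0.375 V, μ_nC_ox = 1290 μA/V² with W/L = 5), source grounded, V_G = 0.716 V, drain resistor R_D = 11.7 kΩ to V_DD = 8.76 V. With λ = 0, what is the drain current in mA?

V_GS = V_G = 0.716 V, so V_ov = 0.716 − 0.375 = 0.341 V.
k_n = μ_nC_ox · (W/L) = 6.45 mA/V².
Assume saturation: I_D = ½ k_n V_ov² = 0.5 × 6.45 × 0.341² = 0.375 mA, giving V_DS = V_DD − I_D R_D = 8.76 − 0.375 × 11.7 = 4.37 V.
V_DS = 4.37 V ≥ V_ov = 0.341 V, confirming saturation.

I_D = 0.375 mA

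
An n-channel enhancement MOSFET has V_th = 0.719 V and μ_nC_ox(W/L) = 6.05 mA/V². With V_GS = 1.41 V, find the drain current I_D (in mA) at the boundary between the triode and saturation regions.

At the boundary V_DS = V_ov = V_GS − V_th = 1.41 − 0.719 = 0.691 V.
I_D = ½ k_n V_ov² = 0.5 × 6.05 × 0.691² = 1.44 mA.

I_D = 1.44 mA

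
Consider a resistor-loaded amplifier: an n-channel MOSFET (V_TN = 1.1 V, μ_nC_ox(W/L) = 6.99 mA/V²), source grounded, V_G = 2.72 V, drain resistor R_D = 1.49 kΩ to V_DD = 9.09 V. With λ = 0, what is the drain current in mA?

V_GS = V_G = 2.72 V, so V_ov = 2.72 − 1.1 = 1.62 V.
Assume saturation: I_D = ½ k_n V_ov² = 0.5 × 6.99 × 1.62² = 9.17 mA, giving V_DS = V_DD − I_D R_D = 9.09 − 9.17 × 1.49 = -4.58 V.
But -4.58 V < V_ov = 1.62 V, so the device is actually in triode.
In triode I_D = k_n[V_ov V_DS − ½ V_DS²] and I_D = (V_DD − V_DS)/R_D. Equating: 5.21 V_DS² − 17.87 V_DS + 9.09 = 0, giving V_DS = 0.621 V (the root below V_ov).
I_D = (9.09 − 0.621) / 1.49 = 5.68 mA.

I_D = 5.68 mA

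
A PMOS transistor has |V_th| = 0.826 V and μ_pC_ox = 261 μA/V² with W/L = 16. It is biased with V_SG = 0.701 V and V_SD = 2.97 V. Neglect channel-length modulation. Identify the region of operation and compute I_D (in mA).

V_SG = 0.701 V < |V_th| = 0.826 V, so the transistor is in cutoff.

Cutoff; I_D = 0 mA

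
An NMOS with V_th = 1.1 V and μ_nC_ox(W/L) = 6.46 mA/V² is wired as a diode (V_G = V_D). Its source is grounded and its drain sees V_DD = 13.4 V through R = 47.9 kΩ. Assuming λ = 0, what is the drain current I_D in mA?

I_D = 0.251 mA

With gate tied to drain, V_GS = V_DS ≥ V_GS − V_th, so the device is in saturation.
KCL at the drain: ½ k_n (V_GS − V_th)² = (V_DD − V_GS)/R.
Let x = V_GS − 1.1. Then 155 x² + x − 12.3 = 0, giving x = 0.279 V (positive root), so V_GS = 1.38 V.
I_D = (V_DD − V_GS)/R = (13.4 − 1.38) / 47.9 = 0.251 mA.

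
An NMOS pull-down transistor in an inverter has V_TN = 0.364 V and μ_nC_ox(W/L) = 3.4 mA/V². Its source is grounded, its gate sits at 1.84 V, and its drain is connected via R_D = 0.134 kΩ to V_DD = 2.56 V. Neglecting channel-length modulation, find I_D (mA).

I_D = 3.70 mA

V_GS = V_G = 1.84 V, so V_ov = 1.84 − 0.364 = 1.48 V.
Assume saturation: I_D = ½ k_n V_ov² = 0.5 × 3.4 × 1.48² = 3.7 mA, giving V_DS = V_DD − I_D R_D = 2.56 − 3.7 × 0.134 = 2.06 V.
V_DS = 2.06 V ≥ V_ov = 1.48 V, confirming saturation.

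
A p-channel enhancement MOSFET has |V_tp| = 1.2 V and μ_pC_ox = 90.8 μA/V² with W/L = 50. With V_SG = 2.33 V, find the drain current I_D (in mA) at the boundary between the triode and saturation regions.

At the boundary V_SD = V_ov = V_SG − |V_tp| = 2.33 − 1.2 = 1.13 V.
k_p = μ_pC_ox · (W/L) = 4.54 mA/V².
I_D = ½ k_p V_ov² = 0.5 × 4.54 × 1.13² = 2.9 mA.

I_D = 2.90 mA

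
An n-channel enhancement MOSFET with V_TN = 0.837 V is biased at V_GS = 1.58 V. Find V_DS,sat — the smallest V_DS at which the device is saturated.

The boundary between triode and saturation is V_DS = V_GS − V_TN = V_ov.
V_ov = 1.58 − 0.837 = 0.743 V.

V_DS,sat = 0.743 V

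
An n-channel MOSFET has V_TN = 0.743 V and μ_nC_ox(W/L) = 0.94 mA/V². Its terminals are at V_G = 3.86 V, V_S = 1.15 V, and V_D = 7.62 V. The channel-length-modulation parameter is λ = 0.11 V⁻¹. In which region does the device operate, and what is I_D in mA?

Saturation; I_D = 3.11 mA

V_GS = V_G − V_S = 3.86 − 1.15 = 2.71 V; V_DS = V_D − V_S = 7.62 − 1.15 = 6.47 V.
V_ov = V_GS − V_TN = 2.71 − 0.743 = 1.97 V.
Since V_DS = 6.47 V ≥ V_ov = 1.97 V, the device is in saturation.
I_D = ½ k_n V_ov² (1 + λ V_DS) = 0.5 × 0.94 × 1.97² × (1 + 0.11 × 6.47) = 3.11 mA.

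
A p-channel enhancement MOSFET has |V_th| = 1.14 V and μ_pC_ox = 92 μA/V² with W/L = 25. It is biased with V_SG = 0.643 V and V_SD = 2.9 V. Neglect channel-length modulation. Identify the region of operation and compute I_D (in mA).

Cutoff; I_D = 0 mA

V_SG = 0.643 V < |V_th| = 1.14 V, so the transistor is in cutoff.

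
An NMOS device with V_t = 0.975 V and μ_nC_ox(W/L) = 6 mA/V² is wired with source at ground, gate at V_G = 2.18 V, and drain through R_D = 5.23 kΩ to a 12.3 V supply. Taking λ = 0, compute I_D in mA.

I_D = 2.28 mA

V_GS = V_G = 2.18 V, so V_ov = 2.18 − 0.975 = 1.21 V.
Assume saturation: I_D = ½ k_n V_ov² = 0.5 × 6 × 1.21² = 4.36 mA, giving V_DS = V_DD − I_D R_D = 12.3 − 4.36 × 5.23 = -10.5 V.
But -10.5 V < V_ov = 1.21 V, so the device is actually in triode.
In triode I_D = k_n[V_ov V_DS − ½ V_DS²] and I_D = (V_DD − V_DS)/R_D. Equating: 15.7 V_DS² − 38.81 V_DS + 12.3 = 0, giving V_DS = 0.373 V (the root below V_ov).
I_D = (12.3 − 0.373) / 5.23 = 2.28 mA.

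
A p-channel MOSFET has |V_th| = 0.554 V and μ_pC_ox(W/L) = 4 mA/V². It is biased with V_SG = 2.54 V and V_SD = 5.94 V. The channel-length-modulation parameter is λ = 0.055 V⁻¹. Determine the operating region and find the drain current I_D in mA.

Saturation; I_D = 10.5 mA

V_ov = V_SG − |V_th| = 2.54 − 0.554 = 1.99 V.
Since V_SD = 5.94 V ≥ V_ov = 1.99 V, the device is in saturation.
I_D = ½ k_p V_ov² (1 + λ V_SD) = 0.5 × 4 × 1.99² × (1 + 0.055 × 5.94) = 10.5 mA.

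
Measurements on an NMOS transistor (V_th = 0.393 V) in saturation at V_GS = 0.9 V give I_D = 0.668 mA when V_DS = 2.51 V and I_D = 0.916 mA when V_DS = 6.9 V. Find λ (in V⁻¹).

λ = 0.107 V⁻¹

With V_GS fixed, I_D ∝ (1 + λ V_DS) in saturation, so I_D2/I_D1 = (1 + λ V_DS2)/(1 + λ V_DS1).
0.916/0.668 = 1.371 = (1 + 6.9 λ)/(1 + 2.51 λ).
Solving: λ (I_D1 V_DS2 − I_D2 V_DS1) = I_D2 − I_D1, so λ = (0.916 − 0.668) / (0.668 × 6.9 − 0.916 × 2.51) = 0.248 / 2.31 = 0.107 V⁻¹.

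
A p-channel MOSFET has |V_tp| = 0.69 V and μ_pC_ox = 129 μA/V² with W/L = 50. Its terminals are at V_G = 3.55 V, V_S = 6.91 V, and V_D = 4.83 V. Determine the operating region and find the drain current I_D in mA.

V_SG = V_S − V_G = 6.91 − 3.55 = 3.36 V; V_SD = V_S − V_D = 6.91 − 4.83 = 2.08 V.
k_p = μ_pC_ox · (W/L) = 6.45 mA/V².
V_ov = V_SG − |V_tp| = 3.36 − 0.69 = 2.67 V.
Since V_SD = 2.08 V < V_ov = 2.67 V, the device is in the triode region.
I_D = k_p [V_ov · V_SD − ½ V_SD²] = 6.45 × [2.67 × 2.08 − 0.5 × 2.08²] = 21.9 mA.

Triode; I_D = 21.9 mA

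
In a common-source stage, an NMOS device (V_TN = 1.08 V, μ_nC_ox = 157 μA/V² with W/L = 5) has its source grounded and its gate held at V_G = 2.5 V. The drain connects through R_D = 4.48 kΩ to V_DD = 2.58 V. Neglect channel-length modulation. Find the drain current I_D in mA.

I_D = 0.463 mA

V_GS = V_G = 2.5 V, so V_ov = 2.5 − 1.08 = 1.42 V.
k_n = μ_nC_ox · (W/L) = 0.785 mA/V².
Assume saturation: I_D = ½ k_n V_ov² = 0.5 × 0.785 × 1.42² = 0.791 mA, giving V_DS = V_DD − I_D R_D = 2.58 − 0.791 × 4.48 = -0.966 V.
But -0.966 V < V_ov = 1.42 V, so the device is actually in triode.
In triode I_D = k_n[V_ov V_DS − ½ V_DS²] and I_D = (V_DD − V_DS)/R_D. Equating: 1.76 V_DS² − 5.994 V_DS + 2.58 = 0, giving V_DS = 0.505 V (the root below V_ov).
I_D = (2.58 − 0.505) / 4.48 = 0.463 mA.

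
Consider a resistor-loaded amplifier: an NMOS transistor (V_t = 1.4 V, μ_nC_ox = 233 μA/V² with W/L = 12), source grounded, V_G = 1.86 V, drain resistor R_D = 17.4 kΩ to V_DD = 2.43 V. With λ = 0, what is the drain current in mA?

I_D = 0.133 mA

V_GS = V_G = 1.86 V, so V_ov = 1.86 − 1.4 = 0.46 V.
k_n = μ_nC_ox · (W/L) = 2.796 mA/V².
Assume saturation: I_D = ½ k_n V_ov² = 0.5 × 2.796 × 0.46² = 0.296 mA, giving V_DS = V_DD − I_D R_D = 2.43 − 0.296 × 17.4 = -2.72 V.
But -2.72 V < V_ov = 0.46 V, so the device is actually in triode.
In triode I_D = k_n[V_ov V_DS − ½ V_DS²] and I_D = (V_DD − V_DS)/R_D. Equating: 24.3 V_DS² − 23.38 V_DS + 2.43 = 0, giving V_DS = 0.119 V (the root below V_ov).
I_D = (2.43 − 0.119) / 17.4 = 0.133 mA.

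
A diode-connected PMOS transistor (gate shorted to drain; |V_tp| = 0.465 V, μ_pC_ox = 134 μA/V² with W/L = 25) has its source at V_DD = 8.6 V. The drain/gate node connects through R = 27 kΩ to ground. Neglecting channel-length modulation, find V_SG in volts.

With gate tied to drain, V_SG = V_SD ≥ V_SG − |V_tp|, so the device is in saturation.
k_p = μ_pC_ox · (W/L) = 3.35 mA/V².
KCL at the drain: ½ k_p (V_SG − |V_tp|)² = (V_DD − V_SG)/R.
Let x = V_SG − 0.465. Then 45.2 x² + x − 8.135 = 0, giving x = 0.413 V (positive root), so V_SG = 0.878 V.
I_D = (V_DD − V_SG)/R = (8.6 − 0.878) / 27 = 0.286 mA.

V_SG = 0.878 V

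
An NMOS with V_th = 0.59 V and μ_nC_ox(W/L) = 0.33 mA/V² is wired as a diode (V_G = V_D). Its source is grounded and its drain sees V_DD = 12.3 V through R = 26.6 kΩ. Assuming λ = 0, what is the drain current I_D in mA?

With gate tied to drain, V_GS = V_DS ≥ V_GS − V_th, so the device is in saturation.
KCL at the drain: ½ k_n (V_GS − V_th)² = (V_DD − V_GS)/R.
Let x = V_GS − 0.59. Then 4.39 x² + x − 11.71 = 0, giving x = 1.52 V (positive root), so V_GS = 2.11 V.
I_D = (V_DD − V_GS)/R = (12.3 − 2.11) / 26.6 = 0.383 mA.

I_D = 0.383 mA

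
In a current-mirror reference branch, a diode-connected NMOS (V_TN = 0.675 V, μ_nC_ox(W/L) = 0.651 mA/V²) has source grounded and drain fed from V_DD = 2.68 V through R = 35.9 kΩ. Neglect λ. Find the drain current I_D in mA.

I_D = 0.0454 mA

With gate tied to drain, V_GS = V_DS ≥ V_GS − V_TN, so the device is in saturation.
KCL at the drain: ½ k_n (V_GS − V_TN)² = (V_DD − V_GS)/R.
Let x = V_GS − 0.675. Then 11.7 x² + x − 2.005 = 0, giving x = 0.374 V (positive root), so V_GS = 1.05 V.
I_D = (V_DD − V_GS)/R = (2.68 − 1.05) / 35.9 = 0.0454 mA.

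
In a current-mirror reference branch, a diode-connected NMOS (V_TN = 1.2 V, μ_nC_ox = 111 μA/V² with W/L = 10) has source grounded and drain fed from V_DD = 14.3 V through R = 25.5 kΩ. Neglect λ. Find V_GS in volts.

V_GS = 2.13 V

With gate tied to drain, V_GS = V_DS ≥ V_GS − V_TN, so the device is in saturation.
k_n = μ_nC_ox · (W/L) = 1.11 mA/V².
KCL at the drain: ½ k_n (V_GS − V_TN)² = (V_DD − V_GS)/R.
Let x = V_GS − 1.2. Then 14.2 x² + x − 13.1 = 0, giving x = 0.927 V (positive root), so V_GS = 2.13 V.
I_D = (V_DD − V_GS)/R = (14.3 − 2.13) / 25.5 = 0.477 mA.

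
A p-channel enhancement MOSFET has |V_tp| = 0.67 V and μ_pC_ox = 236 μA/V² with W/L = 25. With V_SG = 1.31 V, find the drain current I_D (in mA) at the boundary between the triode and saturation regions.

At the boundary V_SD = V_ov = V_SG − |V_tp| = 1.31 − 0.67 = 0.64 V.
k_p = μ_pC_ox · (W/L) = 5.9 mA/V².
I_D = ½ k_p V_ov² = 0.5 × 5.9 × 0.64² = 1.21 mA.

I_D = 1.21 mA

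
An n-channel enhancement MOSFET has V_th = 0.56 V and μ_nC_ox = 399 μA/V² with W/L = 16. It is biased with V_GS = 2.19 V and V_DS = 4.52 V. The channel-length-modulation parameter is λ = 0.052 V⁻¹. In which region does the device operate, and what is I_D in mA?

Saturation; I_D = 10.5 mA

k_n = μ_nC_ox · (W/L) = 6.384 mA/V².
V_ov = V_GS − V_th = 2.19 − 0.56 = 1.63 V.
Since V_DS = 4.52 V ≥ V_ov = 1.63 V, the device is in saturation.
I_D = ½ k_n V_ov² (1 + λ V_DS) = 0.5 × 6.384 × 1.63² × (1 + 0.052 × 4.52) = 10.5 mA.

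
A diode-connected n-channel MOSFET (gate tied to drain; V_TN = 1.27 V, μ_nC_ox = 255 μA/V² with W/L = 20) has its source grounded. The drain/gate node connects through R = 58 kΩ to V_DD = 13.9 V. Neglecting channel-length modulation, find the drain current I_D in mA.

With gate tied to drain, V_GS = V_DS ≥ V_GS − V_TN, so the device is in saturation.
k_n = μ_nC_ox · (W/L) = 5.1 mA/V².
KCL at the drain: ½ k_n (V_GS − V_TN)² = (V_DD − V_GS)/R.
Let x = V_GS − 1.27. Then 148 x² + x − 12.63 = 0, giving x = 0.289 V (positive root), so V_GS = 1.56 V.
I_D = (V_DD − V_GS)/R = (13.9 − 1.56) / 58 = 0.213 mA.

I_D = 0.213 mA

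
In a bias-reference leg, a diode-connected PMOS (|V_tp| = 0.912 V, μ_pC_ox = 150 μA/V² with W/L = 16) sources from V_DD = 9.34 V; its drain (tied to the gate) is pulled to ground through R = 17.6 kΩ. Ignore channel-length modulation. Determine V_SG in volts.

V_SG = 1.52 V

With gate tied to drain, V_SG = V_SD ≥ V_SG − |V_tp|, so the device is in saturation.
k_p = μ_pC_ox · (W/L) = 2.4 mA/V².
KCL at the drain: ½ k_p (V_SG − |V_tp|)² = (V_DD − V_SG)/R.
Let x = V_SG − 0.912. Then 21.1 x² + x − 8.428 = 0, giving x = 0.608 V (positive root), so V_SG = 1.52 V.
I_D = (V_DD − V_SG)/R = (9.34 − 1.52) / 17.6 = 0.444 mA.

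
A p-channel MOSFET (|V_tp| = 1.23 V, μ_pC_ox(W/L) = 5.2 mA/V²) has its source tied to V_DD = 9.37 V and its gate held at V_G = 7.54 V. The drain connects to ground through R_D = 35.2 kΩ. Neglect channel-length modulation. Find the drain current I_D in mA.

I_D = 0.264 mA

V_SG = V_DD − V_G = 9.37 − 7.54 = 1.83 V, so V_ov = 1.83 − 1.23 = 0.6 V.
Assume saturation: I_D = ½ k_p V_ov² = 0.5 × 5.2 × 0.6² = 0.936 mA, giving V_SD = V_DD − I_D R_D = 9.37 − 0.936 × 35.2 = -23.6 V.
But -23.6 V < V_ov = 0.6 V, so the device is actually in triode.
In triode I_D = k_p[V_ov V_SD − ½ V_SD²] and I_D = (V_DD − V_SD)/R_D. Equating: 91.5 V_SD² − 110.8 V_SD + 9.37 = 0, giving V_SD = 0.0915 V (the root below V_ov).
I_D = (9.37 − 0.0915) / 35.2 = 0.264 mA.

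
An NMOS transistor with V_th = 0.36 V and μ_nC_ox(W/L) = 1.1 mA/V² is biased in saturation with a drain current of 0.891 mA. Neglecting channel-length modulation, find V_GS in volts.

V_GS = 1.63 V

In saturation I_D = ½ k_n (V_GS − V_th)², so V_GS − V_th = √(2 I_D / k_n) = √(2 × 0.891 / 1.1) = 1.27 V.
V_GS = 0.36 + 1.27 = 1.63 V.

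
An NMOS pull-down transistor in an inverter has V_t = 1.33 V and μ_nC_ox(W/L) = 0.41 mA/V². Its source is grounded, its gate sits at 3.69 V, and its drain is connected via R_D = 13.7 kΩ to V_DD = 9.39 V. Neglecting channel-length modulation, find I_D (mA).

V_GS = V_G = 3.69 V, so V_ov = 3.69 − 1.33 = 2.36 V.
Assume saturation: I_D = ½ k_n V_ov² = 0.5 × 0.41 × 2.36² = 1.14 mA, giving V_DS = V_DD − I_D R_D = 9.39 − 1.14 × 13.7 = -6.25 V.
But -6.25 V < V_ov = 2.36 V, so the device is actually in triode.
In triode I_D = k_n[V_ov V_DS − ½ V_DS²] and I_D = (V_DD − V_DS)/R_D. Equating: 2.81 V_DS² − 14.26 V_DS + 9.39 = 0, giving V_DS = 0.778 V (the root below V_ov).
I_D = (9.39 − 0.778) / 13.7 = 0.629 mA.

I_D = 0.629 mA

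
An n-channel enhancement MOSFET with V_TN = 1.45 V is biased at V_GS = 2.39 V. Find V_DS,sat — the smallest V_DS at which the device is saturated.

The boundary between triode and saturation is V_DS = V_GS − V_TN = V_ov.
V_ov = 2.39 − 1.45 = 0.94 V.

V_DS,sat = 0.940 V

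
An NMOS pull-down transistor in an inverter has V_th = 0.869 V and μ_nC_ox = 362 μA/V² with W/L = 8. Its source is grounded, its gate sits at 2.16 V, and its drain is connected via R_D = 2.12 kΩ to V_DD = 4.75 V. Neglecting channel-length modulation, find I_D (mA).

I_D = 1.91 mA

V_GS = V_G = 2.16 V, so V_ov = 2.16 − 0.869 = 1.29 V.
k_n = μ_nC_ox · (W/L) = 2.896 mA/V².
Assume saturation: I_D = ½ k_n V_ov² = 0.5 × 2.896 × 1.29² = 2.41 mA, giving V_DS = V_DD − I_D R_D = 4.75 − 2.41 × 2.12 = -0.366 V.
But -0.366 V < V_ov = 1.29 V, so the device is actually in triode.
In triode I_D = k_n[V_ov V_DS − ½ V_DS²] and I_D = (V_DD − V_DS)/R_D. Equating: 3.07 V_DS² − 8.926 V_DS + 4.75 = 0, giving V_DS = 0.701 V (the root below V_ov).
I_D = (4.75 − 0.701) / 2.12 = 1.91 mA.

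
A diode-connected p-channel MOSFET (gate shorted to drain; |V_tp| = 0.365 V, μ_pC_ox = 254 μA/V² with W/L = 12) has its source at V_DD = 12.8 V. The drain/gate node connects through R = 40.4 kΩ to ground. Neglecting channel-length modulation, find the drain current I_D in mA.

With gate tied to drain, V_SG = V_SD ≥ V_SG − |V_tp|, so the device is in saturation.
k_p = μ_pC_ox · (W/L) = 3.048 mA/V².
KCL at the drain: ½ k_p (V_SG − |V_tp|)² = (V_DD − V_SG)/R.
Let x = V_SG − 0.365. Then 61.6 x² + x − 12.44 = 0, giving x = 0.441 V (positive root), so V_SG = 0.806 V.
I_D = (V_DD − V_SG)/R = (12.8 − 0.806) / 40.4 = 0.297 mA.

I_D = 0.297 mA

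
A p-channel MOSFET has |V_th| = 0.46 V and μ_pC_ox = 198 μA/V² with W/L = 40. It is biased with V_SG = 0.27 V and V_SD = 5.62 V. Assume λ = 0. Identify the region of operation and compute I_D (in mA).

Cutoff; I_D = 0 mA

V_SG = 0.27 V < |V_th| = 0.46 V, so the transistor is in cutoff.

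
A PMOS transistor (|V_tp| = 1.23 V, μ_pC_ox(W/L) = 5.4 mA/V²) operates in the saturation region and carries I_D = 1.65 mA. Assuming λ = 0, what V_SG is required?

In saturation I_D = ½ k_p (V_SG − |V_tp|)², so V_SG − |V_tp| = √(2 I_D / k_p) = √(2 × 1.65 / 5.4) = 0.782 V.
V_SG = 1.23 + 0.782 = 2.01 V.

V_SG = 2.01 V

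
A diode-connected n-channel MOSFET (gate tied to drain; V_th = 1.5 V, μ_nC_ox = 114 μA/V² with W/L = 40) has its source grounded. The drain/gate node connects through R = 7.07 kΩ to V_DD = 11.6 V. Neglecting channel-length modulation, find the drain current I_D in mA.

I_D = 1.32 mA

With gate tied to drain, V_GS = V_DS ≥ V_GS − V_th, so the device is in saturation.
k_n = μ_nC_ox · (W/L) = 4.56 mA/V².
KCL at the drain: ½ k_n (V_GS − V_th)² = (V_DD − V_GS)/R.
Let x = V_GS − 1.5. Then 16.1 x² + x − 10.1 = 0, giving x = 0.761 V (positive root), so V_GS = 2.26 V.
I_D = (V_DD − V_GS)/R = (11.6 − 2.26) / 7.07 = 1.32 mA.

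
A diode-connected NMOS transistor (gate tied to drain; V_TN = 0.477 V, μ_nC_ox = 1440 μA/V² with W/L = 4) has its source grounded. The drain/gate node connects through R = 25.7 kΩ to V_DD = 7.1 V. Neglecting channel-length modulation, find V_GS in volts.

V_GS = 0.769 V

With gate tied to drain, V_GS = V_DS ≥ V_GS − V_TN, so the device is in saturation.
k_n = μ_nC_ox · (W/L) = 5.76 mA/V².
KCL at the drain: ½ k_n (V_GS − V_TN)² = (V_DD − V_GS)/R.
Let x = V_GS − 0.477. Then 74 x² + x − 6.623 = 0, giving x = 0.292 V (positive root), so V_GS = 0.769 V.
I_D = (V_DD − V_GS)/R = (7.1 − 0.769) / 25.7 = 0.246 mA.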